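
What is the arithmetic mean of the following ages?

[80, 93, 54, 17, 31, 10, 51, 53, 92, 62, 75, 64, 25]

54.3846

Step 1: Sum all values: 80 + 93 + 54 + 17 + 31 + 10 + 51 + 53 + 92 + 62 + 75 + 64 + 25 = 707
Step 2: Count the number of values: n = 13
Step 3: Mean = sum / n = 707 / 13 = 54.3846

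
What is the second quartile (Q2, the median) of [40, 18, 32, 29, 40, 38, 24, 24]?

30.5

Step 1: Sort the data: [18, 24, 24, 29, 32, 38, 40, 40]
Step 2: n = 8
Step 3: Q2 is the median. Since n is even, it is the average of the values at positions 4 and 5:
  Q2 = (29 + 32) / 2 = 30.5
Step 4: Q2 = 30.5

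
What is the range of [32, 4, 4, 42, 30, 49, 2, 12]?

47

Step 1: Identify the maximum value: max = 49
Step 2: Identify the minimum value: min = 2
Step 3: Range = max - min = 49 - 2 = 47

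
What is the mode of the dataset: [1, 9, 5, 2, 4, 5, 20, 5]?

5

Step 1: Count the frequency of each value:
  1: appears 1 time(s)
  2: appears 1 time(s)
  4: appears 1 time(s)
  5: appears 3 time(s)
  9: appears 1 time(s)
  20: appears 1 time(s)
Step 2: The value 5 appears most frequently (3 times).
Step 3: Mode = 5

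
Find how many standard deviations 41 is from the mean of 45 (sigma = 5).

-0.8

Step 1: Recall the z-score formula: z = (x - mu) / sigma
Step 2: Substitute values: z = (41 - 45) / 5
Step 3: z = -4 / 5 = -0.8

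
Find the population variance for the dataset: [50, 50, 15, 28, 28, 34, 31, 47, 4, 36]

199.81

Step 1: Compute the mean: (50 + 50 + 15 + 28 + 28 + 34 + 31 + 47 + 4 + 36) / 10 = 32.3
Step 2: Compute squared deviations from the mean:
  (50 - 32.3)^2 = 313.29
  (50 - 32.3)^2 = 313.29
  (15 - 32.3)^2 = 299.29
  (28 - 32.3)^2 = 18.49
  (28 - 32.3)^2 = 18.49
  (34 - 32.3)^2 = 2.89
  (31 - 32.3)^2 = 1.69
  (47 - 32.3)^2 = 216.09
  (4 - 32.3)^2 = 800.89
  (36 - 32.3)^2 = 13.69
Step 3: Sum of squared deviations = 1998.1
Step 4: Population variance = 1998.1 / 10 = 199.81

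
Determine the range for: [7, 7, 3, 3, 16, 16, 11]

13

Step 1: Identify the maximum value: max = 16
Step 2: Identify the minimum value: min = 3
Step 3: Range = max - min = 16 - 3 = 13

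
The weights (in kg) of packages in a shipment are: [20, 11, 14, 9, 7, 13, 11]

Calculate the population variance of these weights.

14.9796

Step 1: Compute the mean: (20 + 11 + 14 + 9 + 7 + 13 + 11) / 7 = 12.1429
Step 2: Compute squared deviations from the mean:
  (20 - 12.1429)^2 = 61.7347
  (11 - 12.1429)^2 = 1.3061
  (14 - 12.1429)^2 = 3.449
  (9 - 12.1429)^2 = 9.8776
  (7 - 12.1429)^2 = 26.449
  (13 - 12.1429)^2 = 0.7347
  (11 - 12.1429)^2 = 1.3061
Step 3: Sum of squared deviations = 104.8571
Step 4: Population variance = 104.8571 / 7 = 14.9796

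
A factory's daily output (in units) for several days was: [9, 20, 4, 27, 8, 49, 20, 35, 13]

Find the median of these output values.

20

Step 1: Sort the data in ascending order: [4, 8, 9, 13, 20, 20, 27, 35, 49]
Step 2: The number of values is n = 9.
Step 3: Since n is odd, the median is the middle value at position 5: 20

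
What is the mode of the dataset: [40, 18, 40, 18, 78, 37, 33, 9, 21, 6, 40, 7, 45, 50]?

40

Step 1: Count the frequency of each value:
  6: appears 1 time(s)
  7: appears 1 time(s)
  9: appears 1 time(s)
  18: appears 2 time(s)
  21: appears 1 time(s)
  33: appears 1 time(s)
  37: appears 1 time(s)
  40: appears 3 time(s)
  45: appears 1 time(s)
  50: appears 1 time(s)
  78: appears 1 time(s)
Step 2: The value 40 appears most frequently (3 times).
Step 3: Mode = 40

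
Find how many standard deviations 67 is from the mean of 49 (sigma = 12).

1.5

Step 1: Recall the z-score formula: z = (x - mu) / sigma
Step 2: Substitute values: z = (67 - 49) / 12
Step 3: z = 18 / 12 = 1.5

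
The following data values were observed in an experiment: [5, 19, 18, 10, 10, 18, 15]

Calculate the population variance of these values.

24.2449

Step 1: Compute the mean: (5 + 19 + 18 + 10 + 10 + 18 + 15) / 7 = 13.5714
Step 2: Compute squared deviations from the mean:
  (5 - 13.5714)^2 = 73.4694
  (19 - 13.5714)^2 = 29.4694
  (18 - 13.5714)^2 = 19.6122
  (10 - 13.5714)^2 = 12.7551
  (10 - 13.5714)^2 = 12.7551
  (18 - 13.5714)^2 = 19.6122
  (15 - 13.5714)^2 = 2.0408
Step 3: Sum of squared deviations = 169.7143
Step 4: Population variance = 169.7143 / 7 = 24.2449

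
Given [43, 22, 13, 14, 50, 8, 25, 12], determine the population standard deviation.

14.4043

Step 1: Compute the mean: 23.375
Step 2: Sum of squared deviations from the mean: 1659.875
Step 3: Population variance = 1659.875 / 8 = 207.4844
Step 4: Standard deviation = sqrt(207.4844) = 14.4043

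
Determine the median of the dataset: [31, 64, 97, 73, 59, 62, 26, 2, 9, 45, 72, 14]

52

Step 1: Sort the data in ascending order: [2, 9, 14, 26, 31, 45, 59, 62, 64, 72, 73, 97]
Step 2: The number of values is n = 12.
Step 3: Since n is even, the median is the average of positions 6 and 7:
  Median = (45 + 59) / 2 = 52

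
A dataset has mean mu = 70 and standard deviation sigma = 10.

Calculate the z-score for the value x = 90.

2

Step 1: Recall the z-score formula: z = (x - mu) / sigma
Step 2: Substitute values: z = (90 - 70) / 10
Step 3: z = 20 / 10 = 2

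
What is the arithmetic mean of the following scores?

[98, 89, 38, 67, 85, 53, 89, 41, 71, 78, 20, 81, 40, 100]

67.8571

Step 1: Sum all values: 98 + 89 + 38 + 67 + 85 + 53 + 89 + 41 + 71 + 78 + 20 + 81 + 40 + 100 = 950
Step 2: Count the number of values: n = 14
Step 3: Mean = sum / n = 950 / 14 = 67.8571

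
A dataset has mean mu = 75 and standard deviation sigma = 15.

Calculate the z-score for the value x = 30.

-3

Step 1: Recall the z-score formula: z = (x - mu) / sigma
Step 2: Substitute values: z = (30 - 75) / 15
Step 3: z = -45 / 15 = -3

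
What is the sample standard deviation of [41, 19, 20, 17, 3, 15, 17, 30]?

11.1708

Step 1: Compute the mean: 20.25
Step 2: Sum of squared deviations from the mean: 873.5
Step 3: Sample variance = 873.5 / 7 = 124.7857
Step 4: Standard deviation = sqrt(124.7857) = 11.1708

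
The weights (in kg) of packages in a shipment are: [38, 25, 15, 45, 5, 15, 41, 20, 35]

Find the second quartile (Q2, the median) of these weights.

25

Step 1: Sort the data: [5, 15, 15, 20, 25, 35, 38, 41, 45]
Step 2: n = 9
Step 3: Q2 is the median. Since n is odd, it is the middle value at position 5: 25
Step 4: Q2 = 25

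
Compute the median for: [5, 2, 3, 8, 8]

5

Step 1: Sort the data in ascending order: [2, 3, 5, 8, 8]
Step 2: The number of values is n = 5.
Step 3: Since n is odd, the median is the middle value at position 3: 5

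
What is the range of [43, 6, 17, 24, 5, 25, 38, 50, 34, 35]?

45

Step 1: Identify the maximum value: max = 50
Step 2: Identify the minimum value: min = 5
Step 3: Range = max - min = 50 - 5 = 45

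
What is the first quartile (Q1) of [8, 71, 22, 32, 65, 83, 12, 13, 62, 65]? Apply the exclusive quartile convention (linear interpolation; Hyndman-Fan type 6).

12.75

Step 1: Sort the data: [8, 12, 13, 22, 32, 62, 65, 65, 71, 83]
Step 2: n = 10
Step 3: Using the exclusive quartile method:
  Q1 = 12.75
  Q2 (median) = 47
  Q3 = 66.5
  IQR = Q3 - Q1 = 66.5 - 12.75 = 53.75
Step 4: Q1 = 12.75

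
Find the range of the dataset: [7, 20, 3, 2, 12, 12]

18

Step 1: Identify the maximum value: max = 20
Step 2: Identify the minimum value: min = 2
Step 3: Range = max - min = 20 - 2 = 18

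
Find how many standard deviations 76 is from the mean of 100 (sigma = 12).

-2

Step 1: Recall the z-score formula: z = (x - mu) / sigma
Step 2: Substitute values: z = (76 - 100) / 12
Step 3: z = -24 / 12 = -2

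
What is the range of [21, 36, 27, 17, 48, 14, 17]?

34

Step 1: Identify the maximum value: max = 48
Step 2: Identify the minimum value: min = 14
Step 3: Range = max - min = 48 - 14 = 34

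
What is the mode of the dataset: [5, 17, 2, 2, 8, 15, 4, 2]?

2

Step 1: Count the frequency of each value:
  2: appears 3 time(s)
  4: appears 1 time(s)
  5: appears 1 time(s)
  8: appears 1 time(s)
  15: appears 1 time(s)
  17: appears 1 time(s)
Step 2: The value 2 appears most frequently (3 times).
Step 3: Mode = 2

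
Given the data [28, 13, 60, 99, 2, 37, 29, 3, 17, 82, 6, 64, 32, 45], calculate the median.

30.5

Step 1: Sort the data in ascending order: [2, 3, 6, 13, 17, 28, 29, 32, 37, 45, 60, 64, 82, 99]
Step 2: The number of values is n = 14.
Step 3: Since n is even, the median is the average of positions 7 and 8:
  Median = (29 + 32) / 2 = 30.5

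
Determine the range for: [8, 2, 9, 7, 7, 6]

7

Step 1: Identify the maximum value: max = 9
Step 2: Identify the minimum value: min = 2
Step 3: Range = max - min = 9 - 2 = 7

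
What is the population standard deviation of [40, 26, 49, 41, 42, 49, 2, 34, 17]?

14.8024

Step 1: Compute the mean: 33.3333
Step 2: Sum of squared deviations from the mean: 1972
Step 3: Population variance = 1972 / 9 = 219.1111
Step 4: Standard deviation = sqrt(219.1111) = 14.8024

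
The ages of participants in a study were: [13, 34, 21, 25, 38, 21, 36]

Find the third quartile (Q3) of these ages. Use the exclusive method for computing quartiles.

36

Step 1: Sort the data: [13, 21, 21, 25, 34, 36, 38]
Step 2: n = 7
Step 3: Using the exclusive quartile method:
  Q1 = 21
  Q2 (median) = 25
  Q3 = 36
  IQR = Q3 - Q1 = 36 - 21 = 15
Step 4: Q3 = 36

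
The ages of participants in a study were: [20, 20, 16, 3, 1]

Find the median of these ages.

16

Step 1: Sort the data in ascending order: [1, 3, 16, 20, 20]
Step 2: The number of values is n = 5.
Step 3: Since n is odd, the median is the middle value at position 3: 16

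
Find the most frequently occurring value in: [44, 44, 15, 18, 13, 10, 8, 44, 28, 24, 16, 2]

44

Step 1: Count the frequency of each value:
  2: appears 1 time(s)
  8: appears 1 time(s)
  10: appears 1 time(s)
  13: appears 1 time(s)
  15: appears 1 time(s)
  16: appears 1 time(s)
  18: appears 1 time(s)
  24: appears 1 time(s)
  28: appears 1 time(s)
  44: appears 3 time(s)
Step 2: The value 44 appears most frequently (3 times).
Step 3: Mode = 44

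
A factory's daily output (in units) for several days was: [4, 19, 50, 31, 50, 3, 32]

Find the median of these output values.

31

Step 1: Sort the data in ascending order: [3, 4, 19, 31, 32, 50, 50]
Step 2: The number of values is n = 7.
Step 3: Since n is odd, the median is the middle value at position 4: 31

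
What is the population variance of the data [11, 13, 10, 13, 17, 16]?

6.2222

Step 1: Compute the mean: (11 + 13 + 10 + 13 + 17 + 16) / 6 = 13.3333
Step 2: Compute squared deviations from the mean:
  (11 - 13.3333)^2 = 5.4444
  (13 - 13.3333)^2 = 0.1111
  (10 - 13.3333)^2 = 11.1111
  (13 - 13.3333)^2 = 0.1111
  (17 - 13.3333)^2 = 13.4444
  (16 - 13.3333)^2 = 7.1111
Step 3: Sum of squared deviations = 37.3333
Step 4: Population variance = 37.3333 / 6 = 6.2222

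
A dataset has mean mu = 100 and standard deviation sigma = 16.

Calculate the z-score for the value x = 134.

2.125

Step 1: Recall the z-score formula: z = (x - mu) / sigma
Step 2: Substitute values: z = (134 - 100) / 16
Step 3: z = 34 / 16 = 2.125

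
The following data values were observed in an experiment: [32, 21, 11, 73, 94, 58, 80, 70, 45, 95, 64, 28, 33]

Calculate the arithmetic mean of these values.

54.1538

Step 1: Sum all values: 32 + 21 + 11 + 73 + 94 + 58 + 80 + 70 + 45 + 95 + 64 + 28 + 33 = 704
Step 2: Count the number of values: n = 13
Step 3: Mean = sum / n = 704 / 13 = 54.1538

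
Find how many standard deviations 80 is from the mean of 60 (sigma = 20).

1

Step 1: Recall the z-score formula: z = (x - mu) / sigma
Step 2: Substitute values: z = (80 - 60) / 20
Step 3: z = 20 / 20 = 1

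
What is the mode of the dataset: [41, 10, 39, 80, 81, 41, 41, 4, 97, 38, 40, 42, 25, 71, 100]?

41

Step 1: Count the frequency of each value:
  4: appears 1 time(s)
  10: appears 1 time(s)
  25: appears 1 time(s)
  38: appears 1 time(s)
  39: appears 1 time(s)
  40: appears 1 time(s)
  41: appears 3 time(s)
  42: appears 1 time(s)
  71: appears 1 time(s)
  80: appears 1 time(s)
  81: appears 1 time(s)
  97: appears 1 time(s)
  100: appears 1 time(s)
Step 2: The value 41 appears most frequently (3 times).
Step 3: Mode = 41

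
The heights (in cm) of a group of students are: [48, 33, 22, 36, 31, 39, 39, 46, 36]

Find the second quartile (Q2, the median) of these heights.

36

Step 1: Sort the data: [22, 31, 33, 36, 36, 39, 39, 46, 48]
Step 2: n = 9
Step 3: Q2 is the median. Since n is odd, it is the middle value at position 5: 36
Step 4: Q2 = 36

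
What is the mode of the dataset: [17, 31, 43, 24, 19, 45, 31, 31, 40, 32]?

31

Step 1: Count the frequency of each value:
  17: appears 1 time(s)
  19: appears 1 time(s)
  24: appears 1 time(s)
  31: appears 3 time(s)
  32: appears 1 time(s)
  40: appears 1 time(s)
  43: appears 1 time(s)
  45: appears 1 time(s)
Step 2: The value 31 appears most frequently (3 times).
Step 3: Mode = 31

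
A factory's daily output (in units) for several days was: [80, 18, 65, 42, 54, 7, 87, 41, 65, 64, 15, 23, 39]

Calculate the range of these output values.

80

Step 1: Identify the maximum value: max = 87
Step 2: Identify the minimum value: min = 7
Step 3: Range = max - min = 87 - 7 = 80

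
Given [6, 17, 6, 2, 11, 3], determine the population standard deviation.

5.1235

Step 1: Compute the mean: 7.5
Step 2: Sum of squared deviations from the mean: 157.5
Step 3: Population variance = 157.5 / 6 = 26.25
Step 4: Standard deviation = sqrt(26.25) = 5.1235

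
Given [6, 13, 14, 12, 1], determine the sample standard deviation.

5.5408

Step 1: Compute the mean: 9.2
Step 2: Sum of squared deviations from the mean: 122.8
Step 3: Sample variance = 122.8 / 4 = 30.7
Step 4: Standard deviation = sqrt(30.7) = 5.5408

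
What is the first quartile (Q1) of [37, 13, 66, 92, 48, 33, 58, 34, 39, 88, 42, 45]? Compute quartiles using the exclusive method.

34.75

Step 1: Sort the data: [13, 33, 34, 37, 39, 42, 45, 48, 58, 66, 88, 92]
Step 2: n = 12
Step 3: Using the exclusive quartile method:
  Q1 = 34.75
  Q2 (median) = 43.5
  Q3 = 64
  IQR = Q3 - Q1 = 64 - 34.75 = 29.25
Step 4: Q1 = 34.75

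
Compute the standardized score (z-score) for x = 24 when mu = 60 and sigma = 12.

-3

Step 1: Recall the z-score formula: z = (x - mu) / sigma
Step 2: Substitute values: z = (24 - 60) / 12
Step 3: z = -36 / 12 = -3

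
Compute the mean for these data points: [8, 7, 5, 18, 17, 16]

11.8333

Step 1: Sum all values: 8 + 7 + 5 + 18 + 17 + 16 = 71
Step 2: Count the number of values: n = 6
Step 3: Mean = sum / n = 71 / 6 = 11.8333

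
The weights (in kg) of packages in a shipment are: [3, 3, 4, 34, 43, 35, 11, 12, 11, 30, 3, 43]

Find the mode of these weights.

3

Step 1: Count the frequency of each value:
  3: appears 3 time(s)
  4: appears 1 time(s)
  11: appears 2 time(s)
  12: appears 1 time(s)
  30: appears 1 time(s)
  34: appears 1 time(s)
  35: appears 1 time(s)
  43: appears 2 time(s)
Step 2: The value 3 appears most frequently (3 times).
Step 3: Mode = 3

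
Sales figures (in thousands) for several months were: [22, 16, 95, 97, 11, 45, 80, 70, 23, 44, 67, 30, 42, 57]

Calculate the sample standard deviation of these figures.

28.5373

Step 1: Compute the mean: 49.9286
Step 2: Sum of squared deviations from the mean: 10586.9286
Step 3: Sample variance = 10586.9286 / 13 = 814.3791
Step 4: Standard deviation = sqrt(814.3791) = 28.5373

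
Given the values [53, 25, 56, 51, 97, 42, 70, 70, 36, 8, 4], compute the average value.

46.5455

Step 1: Sum all values: 53 + 25 + 56 + 51 + 97 + 42 + 70 + 70 + 36 + 8 + 4 = 512
Step 2: Count the number of values: n = 11
Step 3: Mean = sum / n = 512 / 11 = 46.5455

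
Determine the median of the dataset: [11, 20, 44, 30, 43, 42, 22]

30

Step 1: Sort the data in ascending order: [11, 20, 22, 30, 42, 43, 44]
Step 2: The number of values is n = 7.
Step 3: Since n is odd, the median is the middle value at position 4: 30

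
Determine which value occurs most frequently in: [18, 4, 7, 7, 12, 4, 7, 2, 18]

7

Step 1: Count the frequency of each value:
  2: appears 1 time(s)
  4: appears 2 time(s)
  7: appears 3 time(s)
  12: appears 1 time(s)
  18: appears 2 time(s)
Step 2: The value 7 appears most frequently (3 times).
Step 3: Mode = 7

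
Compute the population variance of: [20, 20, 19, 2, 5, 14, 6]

52.2041

Step 1: Compute the mean: (20 + 20 + 19 + 2 + 5 + 14 + 6) / 7 = 12.2857
Step 2: Compute squared deviations from the mean:
  (20 - 12.2857)^2 = 59.5102
  (20 - 12.2857)^2 = 59.5102
  (19 - 12.2857)^2 = 45.0816
  (2 - 12.2857)^2 = 105.7959
  (5 - 12.2857)^2 = 53.0816
  (14 - 12.2857)^2 = 2.9388
  (6 - 12.2857)^2 = 39.5102
Step 3: Sum of squared deviations = 365.4286
Step 4: Population variance = 365.4286 / 7 = 52.2041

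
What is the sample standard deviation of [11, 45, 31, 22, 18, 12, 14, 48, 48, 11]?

15.7198

Step 1: Compute the mean: 26
Step 2: Sum of squared deviations from the mean: 2224
Step 3: Sample variance = 2224 / 9 = 247.1111
Step 4: Standard deviation = sqrt(247.1111) = 15.7198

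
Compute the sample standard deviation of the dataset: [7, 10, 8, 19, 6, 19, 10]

5.4685

Step 1: Compute the mean: 11.2857
Step 2: Sum of squared deviations from the mean: 179.4286
Step 3: Sample variance = 179.4286 / 6 = 29.9048
Step 4: Standard deviation = sqrt(29.9048) = 5.4685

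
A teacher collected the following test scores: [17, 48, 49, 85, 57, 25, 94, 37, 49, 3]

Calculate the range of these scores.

91

Step 1: Identify the maximum value: max = 94
Step 2: Identify the minimum value: min = 3
Step 3: Range = max - min = 94 - 3 = 91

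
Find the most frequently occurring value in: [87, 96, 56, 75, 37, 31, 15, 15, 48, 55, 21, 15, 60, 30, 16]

15

Step 1: Count the frequency of each value:
  15: appears 3 time(s)
  16: appears 1 time(s)
  21: appears 1 time(s)
  30: appears 1 time(s)
  31: appears 1 time(s)
  37: appears 1 time(s)
  48: appears 1 time(s)
  55: appears 1 time(s)
  56: appears 1 time(s)
  60: appears 1 time(s)
  75: appears 1 time(s)
  87: appears 1 time(s)
  96: appears 1 time(s)
Step 2: The value 15 appears most frequently (3 times).
Step 3: Mode = 15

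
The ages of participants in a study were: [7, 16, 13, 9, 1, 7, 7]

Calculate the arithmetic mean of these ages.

8.5714

Step 1: Sum all values: 7 + 16 + 13 + 9 + 1 + 7 + 7 = 60
Step 2: Count the number of values: n = 7
Step 3: Mean = sum / n = 60 / 7 = 8.5714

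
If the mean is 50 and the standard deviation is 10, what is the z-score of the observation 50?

0

Step 1: Recall the z-score formula: z = (x - mu) / sigma
Step 2: Substitute values: z = (50 - 50) / 10
Step 3: z = 0 / 10 = 0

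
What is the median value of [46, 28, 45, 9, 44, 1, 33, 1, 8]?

28

Step 1: Sort the data in ascending order: [1, 1, 8, 9, 28, 33, 44, 45, 46]
Step 2: The number of values is n = 9.
Step 3: Since n is odd, the median is the middle value at position 5: 28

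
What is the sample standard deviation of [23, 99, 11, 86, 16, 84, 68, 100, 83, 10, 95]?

37.9164

Step 1: Compute the mean: 61.3636
Step 2: Sum of squared deviations from the mean: 14376.5455
Step 3: Sample variance = 14376.5455 / 10 = 1437.6545
Step 4: Standard deviation = sqrt(1437.6545) = 37.9164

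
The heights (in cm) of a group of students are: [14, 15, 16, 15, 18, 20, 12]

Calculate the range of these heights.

8

Step 1: Identify the maximum value: max = 20
Step 2: Identify the minimum value: min = 12
Step 3: Range = max - min = 20 - 12 = 8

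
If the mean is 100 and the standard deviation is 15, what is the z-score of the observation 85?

-1

Step 1: Recall the z-score formula: z = (x - mu) / sigma
Step 2: Substitute values: z = (85 - 100) / 15
Step 3: z = -15 / 15 = -1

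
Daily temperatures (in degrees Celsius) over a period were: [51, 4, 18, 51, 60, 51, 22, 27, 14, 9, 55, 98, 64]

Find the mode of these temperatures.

51

Step 1: Count the frequency of each value:
  4: appears 1 time(s)
  9: appears 1 time(s)
  14: appears 1 time(s)
  18: appears 1 time(s)
  22: appears 1 time(s)
  27: appears 1 time(s)
  51: appears 3 time(s)
  55: appears 1 time(s)
  60: appears 1 time(s)
  64: appears 1 time(s)
  98: appears 1 time(s)
Step 2: The value 51 appears most frequently (3 times).
Step 3: Mode = 51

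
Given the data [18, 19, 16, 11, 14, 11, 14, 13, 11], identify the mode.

11

Step 1: Count the frequency of each value:
  11: appears 3 time(s)
  13: appears 1 time(s)
  14: appears 2 time(s)
  16: appears 1 time(s)
  18: appears 1 time(s)
  19: appears 1 time(s)
Step 2: The value 11 appears most frequently (3 times).
Step 3: Mode = 11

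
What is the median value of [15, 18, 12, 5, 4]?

12

Step 1: Sort the data in ascending order: [4, 5, 12, 15, 18]
Step 2: The number of values is n = 5.
Step 3: Since n is odd, the median is the middle value at position 3: 12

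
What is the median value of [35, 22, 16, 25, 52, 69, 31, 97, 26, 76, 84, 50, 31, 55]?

42.5

Step 1: Sort the data in ascending order: [16, 22, 25, 26, 31, 31, 35, 50, 52, 55, 69, 76, 84, 97]
Step 2: The number of values is n = 14.
Step 3: Since n is even, the median is the average of positions 7 and 8:
  Median = (35 + 50) / 2 = 42.5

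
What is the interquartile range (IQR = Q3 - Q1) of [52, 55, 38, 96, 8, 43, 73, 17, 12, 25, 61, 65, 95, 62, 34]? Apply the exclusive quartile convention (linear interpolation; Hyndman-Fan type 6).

40

Step 1: Sort the data: [8, 12, 17, 25, 34, 38, 43, 52, 55, 61, 62, 65, 73, 95, 96]
Step 2: n = 15
Step 3: Using the exclusive quartile method:
  Q1 = 25
  Q2 (median) = 52
  Q3 = 65
  IQR = Q3 - Q1 = 65 - 25 = 40
Step 4: IQR = 40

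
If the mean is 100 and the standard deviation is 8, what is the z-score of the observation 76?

-3

Step 1: Recall the z-score formula: z = (x - mu) / sigma
Step 2: Substitute values: z = (76 - 100) / 8
Step 3: z = -24 / 8 = -3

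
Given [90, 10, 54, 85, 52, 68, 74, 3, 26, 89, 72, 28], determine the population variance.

866.8542

Step 1: Compute the mean: (90 + 10 + 54 + 85 + 52 + 68 + 74 + 3 + 26 + 89 + 72 + 28) / 12 = 54.25
Step 2: Compute squared deviations from the mean:
  (90 - 54.25)^2 = 1278.0625
  (10 - 54.25)^2 = 1958.0625
  (54 - 54.25)^2 = 0.0625
  (85 - 54.25)^2 = 945.5625
  (52 - 54.25)^2 = 5.0625
  (68 - 54.25)^2 = 189.0625
  (74 - 54.25)^2 = 390.0625
  (3 - 54.25)^2 = 2626.5625
  (26 - 54.25)^2 = 798.0625
  (89 - 54.25)^2 = 1207.5625
  (72 - 54.25)^2 = 315.0625
  (28 - 54.25)^2 = 689.0625
Step 3: Sum of squared deviations = 10402.25
Step 4: Population variance = 10402.25 / 12 = 866.8542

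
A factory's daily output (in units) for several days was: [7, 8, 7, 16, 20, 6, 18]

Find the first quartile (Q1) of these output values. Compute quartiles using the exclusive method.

7

Step 1: Sort the data: [6, 7, 7, 8, 16, 18, 20]
Step 2: n = 7
Step 3: Using the exclusive quartile method:
  Q1 = 7
  Q2 (median) = 8
  Q3 = 18
  IQR = Q3 - Q1 = 18 - 7 = 11
Step 4: Q1 = 7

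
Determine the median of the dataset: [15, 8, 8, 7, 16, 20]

11.5

Step 1: Sort the data in ascending order: [7, 8, 8, 15, 16, 20]
Step 2: The number of values is n = 6.
Step 3: Since n is even, the median is the average of positions 3 and 4:
  Median = (8 + 15) / 2 = 11.5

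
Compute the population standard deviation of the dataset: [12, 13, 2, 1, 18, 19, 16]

6.7793

Step 1: Compute the mean: 11.5714
Step 2: Sum of squared deviations from the mean: 321.7143
Step 3: Population variance = 321.7143 / 7 = 45.9592
Step 4: Standard deviation = sqrt(45.9592) = 6.7793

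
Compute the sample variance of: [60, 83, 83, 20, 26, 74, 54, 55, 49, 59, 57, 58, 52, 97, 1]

626.7429

Step 1: Compute the mean: (60 + 83 + 83 + 20 + 26 + 74 + 54 + 55 + 49 + 59 + 57 + 58 + 52 + 97 + 1) / 15 = 55.2
Step 2: Compute squared deviations from the mean:
  (60 - 55.2)^2 = 23.04
  (83 - 55.2)^2 = 772.84
  (83 - 55.2)^2 = 772.84
  (20 - 55.2)^2 = 1239.04
  (26 - 55.2)^2 = 852.64
  (74 - 55.2)^2 = 353.44
  (54 - 55.2)^2 = 1.44
  (55 - 55.2)^2 = 0.04
  (49 - 55.2)^2 = 38.44
  (59 - 55.2)^2 = 14.44
  (57 - 55.2)^2 = 3.24
  (58 - 55.2)^2 = 7.84
  (52 - 55.2)^2 = 10.24
  (97 - 55.2)^2 = 1747.24
  (1 - 55.2)^2 = 2937.64
Step 3: Sum of squared deviations = 8774.4
Step 4: Sample variance = 8774.4 / 14 = 626.7429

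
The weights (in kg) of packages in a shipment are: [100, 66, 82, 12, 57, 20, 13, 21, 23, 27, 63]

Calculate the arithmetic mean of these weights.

44

Step 1: Sum all values: 100 + 66 + 82 + 12 + 57 + 20 + 13 + 21 + 23 + 27 + 63 = 484
Step 2: Count the number of values: n = 11
Step 3: Mean = sum / n = 484 / 11 = 44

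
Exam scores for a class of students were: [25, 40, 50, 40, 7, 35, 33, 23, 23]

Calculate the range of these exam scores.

43

Step 1: Identify the maximum value: max = 50
Step 2: Identify the minimum value: min = 7
Step 3: Range = max - min = 50 - 7 = 43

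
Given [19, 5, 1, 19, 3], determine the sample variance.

78.8

Step 1: Compute the mean: (19 + 5 + 1 + 19 + 3) / 5 = 9.4
Step 2: Compute squared deviations from the mean:
  (19 - 9.4)^2 = 92.16
  (5 - 9.4)^2 = 19.36
  (1 - 9.4)^2 = 70.56
  (19 - 9.4)^2 = 92.16
  (3 - 9.4)^2 = 40.96
Step 3: Sum of squared deviations = 315.2
Step 4: Sample variance = 315.2 / 4 = 78.8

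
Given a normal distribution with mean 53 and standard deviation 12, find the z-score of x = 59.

0.5

Step 1: Recall the z-score formula: z = (x - mu) / sigma
Step 2: Substitute values: z = (59 - 53) / 12
Step 3: z = 6 / 12 = 0.5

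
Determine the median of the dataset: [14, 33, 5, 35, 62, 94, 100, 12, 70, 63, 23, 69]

48.5

Step 1: Sort the data in ascending order: [5, 12, 14, 23, 33, 35, 62, 63, 69, 70, 94, 100]
Step 2: The number of values is n = 12.
Step 3: Since n is even, the median is the average of positions 6 and 7:
  Median = (35 + 62) / 2 = 48.5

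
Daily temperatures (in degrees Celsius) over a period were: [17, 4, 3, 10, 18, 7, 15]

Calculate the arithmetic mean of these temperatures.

10.5714

Step 1: Sum all values: 17 + 4 + 3 + 10 + 18 + 7 + 15 = 74
Step 2: Count the number of values: n = 7
Step 3: Mean = sum / n = 74 / 7 = 10.5714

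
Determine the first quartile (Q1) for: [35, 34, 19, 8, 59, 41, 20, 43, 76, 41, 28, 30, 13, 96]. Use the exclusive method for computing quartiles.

19.75

Step 1: Sort the data: [8, 13, 19, 20, 28, 30, 34, 35, 41, 41, 43, 59, 76, 96]
Step 2: n = 14
Step 3: Using the exclusive quartile method:
  Q1 = 19.75
  Q2 (median) = 34.5
  Q3 = 47
  IQR = Q3 - Q1 = 47 - 19.75 = 27.25
Step 4: Q1 = 19.75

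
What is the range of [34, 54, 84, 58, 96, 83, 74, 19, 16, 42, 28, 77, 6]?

90

Step 1: Identify the maximum value: max = 96
Step 2: Identify the minimum value: min = 6
Step 3: Range = max - min = 96 - 6 = 90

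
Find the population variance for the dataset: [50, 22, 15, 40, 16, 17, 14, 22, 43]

170.6914

Step 1: Compute the mean: (50 + 22 + 15 + 40 + 16 + 17 + 14 + 22 + 43) / 9 = 26.5556
Step 2: Compute squared deviations from the mean:
  (50 - 26.5556)^2 = 549.642
  (22 - 26.5556)^2 = 20.7531
  (15 - 26.5556)^2 = 133.5309
  (40 - 26.5556)^2 = 180.7531
  (16 - 26.5556)^2 = 111.4198
  (17 - 26.5556)^2 = 91.3086
  (14 - 26.5556)^2 = 157.642
  (22 - 26.5556)^2 = 20.7531
  (43 - 26.5556)^2 = 270.4198
Step 3: Sum of squared deviations = 1536.2222
Step 4: Population variance = 1536.2222 / 9 = 170.6914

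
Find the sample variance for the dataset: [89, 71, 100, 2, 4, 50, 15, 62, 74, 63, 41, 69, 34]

970.8077

Step 1: Compute the mean: (89 + 71 + 100 + 2 + 4 + 50 + 15 + 62 + 74 + 63 + 41 + 69 + 34) / 13 = 51.8462
Step 2: Compute squared deviations from the mean:
  (89 - 51.8462)^2 = 1380.4083
  (71 - 51.8462)^2 = 366.8698
  (100 - 51.8462)^2 = 2318.7929
  (2 - 51.8462)^2 = 2484.6391
  (4 - 51.8462)^2 = 2289.2544
  (50 - 51.8462)^2 = 3.4083
  (15 - 51.8462)^2 = 1357.6391
  (62 - 51.8462)^2 = 103.1006
  (74 - 51.8462)^2 = 490.7929
  (63 - 51.8462)^2 = 124.4083
  (41 - 51.8462)^2 = 117.6391
  (69 - 51.8462)^2 = 294.2544
  (34 - 51.8462)^2 = 318.4852
Step 3: Sum of squared deviations = 11649.6923
Step 4: Sample variance = 11649.6923 / 12 = 970.8077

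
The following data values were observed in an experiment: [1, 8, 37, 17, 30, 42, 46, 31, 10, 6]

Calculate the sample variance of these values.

266.8444

Step 1: Compute the mean: (1 + 8 + 37 + 17 + 30 + 42 + 46 + 31 + 10 + 6) / 10 = 22.8
Step 2: Compute squared deviations from the mean:
  (1 - 22.8)^2 = 475.24
  (8 - 22.8)^2 = 219.04
  (37 - 22.8)^2 = 201.64
  (17 - 22.8)^2 = 33.64
  (30 - 22.8)^2 = 51.84
  (42 - 22.8)^2 = 368.64
  (46 - 22.8)^2 = 538.24
  (31 - 22.8)^2 = 67.24
  (10 - 22.8)^2 = 163.84
  (6 - 22.8)^2 = 282.24
Step 3: Sum of squared deviations = 2401.6
Step 4: Sample variance = 2401.6 / 9 = 266.8444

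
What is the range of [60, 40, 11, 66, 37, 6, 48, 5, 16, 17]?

61

Step 1: Identify the maximum value: max = 66
Step 2: Identify the minimum value: min = 5
Step 3: Range = max - min = 66 - 5 = 61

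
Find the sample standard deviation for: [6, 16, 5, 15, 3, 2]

6.1128

Step 1: Compute the mean: 7.8333
Step 2: Sum of squared deviations from the mean: 186.8333
Step 3: Sample variance = 186.8333 / 5 = 37.3667
Step 4: Standard deviation = sqrt(37.3667) = 6.1128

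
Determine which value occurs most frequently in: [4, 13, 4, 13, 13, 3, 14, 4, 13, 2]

13

Step 1: Count the frequency of each value:
  2: appears 1 time(s)
  3: appears 1 time(s)
  4: appears 3 time(s)
  13: appears 4 time(s)
  14: appears 1 time(s)
Step 2: The value 13 appears most frequently (4 times).
Step 3: Mode = 13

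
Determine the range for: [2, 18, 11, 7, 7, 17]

16

Step 1: Identify the maximum value: max = 18
Step 2: Identify the minimum value: min = 2
Step 3: Range = max - min = 18 - 2 = 16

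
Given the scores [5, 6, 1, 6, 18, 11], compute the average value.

7.8333

Step 1: Sum all values: 5 + 6 + 1 + 6 + 18 + 11 = 47
Step 2: Count the number of values: n = 6
Step 3: Mean = sum / n = 47 / 6 = 7.8333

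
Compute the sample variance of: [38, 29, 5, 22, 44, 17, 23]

170.2857

Step 1: Compute the mean: (38 + 29 + 5 + 22 + 44 + 17 + 23) / 7 = 25.4286
Step 2: Compute squared deviations from the mean:
  (38 - 25.4286)^2 = 158.0408
  (29 - 25.4286)^2 = 12.7551
  (5 - 25.4286)^2 = 417.3265
  (22 - 25.4286)^2 = 11.7551
  (44 - 25.4286)^2 = 344.898
  (17 - 25.4286)^2 = 71.0408
  (23 - 25.4286)^2 = 5.898
Step 3: Sum of squared deviations = 1021.7143
Step 4: Sample variance = 1021.7143 / 6 = 170.2857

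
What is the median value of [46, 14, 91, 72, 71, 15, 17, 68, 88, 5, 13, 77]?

57

Step 1: Sort the data in ascending order: [5, 13, 14, 15, 17, 46, 68, 71, 72, 77, 88, 91]
Step 2: The number of values is n = 12.
Step 3: Since n is even, the median is the average of positions 6 and 7:
  Median = (46 + 68) / 2 = 57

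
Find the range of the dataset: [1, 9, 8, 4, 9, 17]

16

Step 1: Identify the maximum value: max = 17
Step 2: Identify the minimum value: min = 1
Step 3: Range = max - min = 17 - 1 = 16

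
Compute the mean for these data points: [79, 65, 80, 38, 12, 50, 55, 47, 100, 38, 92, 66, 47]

59.1538

Step 1: Sum all values: 79 + 65 + 80 + 38 + 12 + 50 + 55 + 47 + 100 + 38 + 92 + 66 + 47 = 769
Step 2: Count the number of values: n = 13
Step 3: Mean = sum / n = 769 / 13 = 59.1538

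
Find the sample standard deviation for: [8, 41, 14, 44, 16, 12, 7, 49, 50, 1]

19.3552

Step 1: Compute the mean: 24.2
Step 2: Sum of squared deviations from the mean: 3371.6
Step 3: Sample variance = 3371.6 / 9 = 374.6222
Step 4: Standard deviation = sqrt(374.6222) = 19.3552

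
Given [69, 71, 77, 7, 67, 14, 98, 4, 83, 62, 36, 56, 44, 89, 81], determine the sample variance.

899.3143

Step 1: Compute the mean: (69 + 71 + 77 + 7 + 67 + 14 + 98 + 4 + 83 + 62 + 36 + 56 + 44 + 89 + 81) / 15 = 57.2
Step 2: Compute squared deviations from the mean:
  (69 - 57.2)^2 = 139.24
  (71 - 57.2)^2 = 190.44
  (77 - 57.2)^2 = 392.04
  (7 - 57.2)^2 = 2520.04
  (67 - 57.2)^2 = 96.04
  (14 - 57.2)^2 = 1866.24
  (98 - 57.2)^2 = 1664.64
  (4 - 57.2)^2 = 2830.24
  (83 - 57.2)^2 = 665.64
  (62 - 57.2)^2 = 23.04
  (36 - 57.2)^2 = 449.44
  (56 - 57.2)^2 = 1.44
  (44 - 57.2)^2 = 174.24
  (89 - 57.2)^2 = 1011.24
  (81 - 57.2)^2 = 566.44
Step 3: Sum of squared deviations = 12590.4
Step 4: Sample variance = 12590.4 / 14 = 899.3143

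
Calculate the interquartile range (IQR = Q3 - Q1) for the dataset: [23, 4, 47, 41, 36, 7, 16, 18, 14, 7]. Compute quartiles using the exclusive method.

30.25

Step 1: Sort the data: [4, 7, 7, 14, 16, 18, 23, 36, 41, 47]
Step 2: n = 10
Step 3: Using the exclusive quartile method:
  Q1 = 7
  Q2 (median) = 17
  Q3 = 37.25
  IQR = Q3 - Q1 = 37.25 - 7 = 30.25
Step 4: IQR = 30.25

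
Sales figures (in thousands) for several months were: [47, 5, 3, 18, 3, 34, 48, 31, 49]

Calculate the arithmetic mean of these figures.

26.4444

Step 1: Sum all values: 47 + 5 + 3 + 18 + 3 + 34 + 48 + 31 + 49 = 238
Step 2: Count the number of values: n = 9
Step 3: Mean = sum / n = 238 / 9 = 26.4444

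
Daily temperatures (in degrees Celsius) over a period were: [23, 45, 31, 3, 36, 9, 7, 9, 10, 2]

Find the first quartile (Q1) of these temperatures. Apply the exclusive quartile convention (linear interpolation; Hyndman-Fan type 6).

6

Step 1: Sort the data: [2, 3, 7, 9, 9, 10, 23, 31, 36, 45]
Step 2: n = 10
Step 3: Using the exclusive quartile method:
  Q1 = 6
  Q2 (median) = 9.5
  Q3 = 32.25
  IQR = Q3 - Q1 = 32.25 - 6 = 26.25
Step 4: Q1 = 6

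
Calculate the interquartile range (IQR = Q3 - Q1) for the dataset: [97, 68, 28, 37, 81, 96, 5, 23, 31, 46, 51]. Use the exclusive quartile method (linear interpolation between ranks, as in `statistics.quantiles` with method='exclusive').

53

Step 1: Sort the data: [5, 23, 28, 31, 37, 46, 51, 68, 81, 96, 97]
Step 2: n = 11
Step 3: Using the exclusive quartile method:
  Q1 = 28
  Q2 (median) = 46
  Q3 = 81
  IQR = Q3 - Q1 = 81 - 28 = 53
Step 4: IQR = 53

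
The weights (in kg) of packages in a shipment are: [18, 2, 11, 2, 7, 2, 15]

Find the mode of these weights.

2

Step 1: Count the frequency of each value:
  2: appears 3 time(s)
  7: appears 1 time(s)
  11: appears 1 time(s)
  15: appears 1 time(s)
  18: appears 1 time(s)
Step 2: The value 2 appears most frequently (3 times).
Step 3: Mode = 2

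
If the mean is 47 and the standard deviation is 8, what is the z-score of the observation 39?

-1

Step 1: Recall the z-score formula: z = (x - mu) / sigma
Step 2: Substitute values: z = (39 - 47) / 8
Step 3: z = -8 / 8 = -1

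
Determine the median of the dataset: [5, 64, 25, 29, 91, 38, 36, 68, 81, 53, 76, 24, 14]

38

Step 1: Sort the data in ascending order: [5, 14, 24, 25, 29, 36, 38, 53, 64, 68, 76, 81, 91]
Step 2: The number of values is n = 13.
Step 3: Since n is odd, the median is the middle value at position 7: 38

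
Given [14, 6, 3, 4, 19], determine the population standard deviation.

6.2418

Step 1: Compute the mean: 9.2
Step 2: Sum of squared deviations from the mean: 194.8
Step 3: Population variance = 194.8 / 5 = 38.96
Step 4: Standard deviation = sqrt(38.96) = 6.2418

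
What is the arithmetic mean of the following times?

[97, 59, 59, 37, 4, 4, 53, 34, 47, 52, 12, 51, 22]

40.8462

Step 1: Sum all values: 97 + 59 + 59 + 37 + 4 + 4 + 53 + 34 + 47 + 52 + 12 + 51 + 22 = 531
Step 2: Count the number of values: n = 13
Step 3: Mean = sum / n = 531 / 13 = 40.8462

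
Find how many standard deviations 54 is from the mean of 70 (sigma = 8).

-2

Step 1: Recall the z-score formula: z = (x - mu) / sigma
Step 2: Substitute values: z = (54 - 70) / 8
Step 3: z = -16 / 8 = -2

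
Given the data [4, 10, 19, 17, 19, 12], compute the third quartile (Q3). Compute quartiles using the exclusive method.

19

Step 1: Sort the data: [4, 10, 12, 17, 19, 19]
Step 2: n = 6
Step 3: Using the exclusive quartile method:
  Q1 = 8.5
  Q2 (median) = 14.5
  Q3 = 19
  IQR = Q3 - Q1 = 19 - 8.5 = 10.5
Step 4: Q3 = 19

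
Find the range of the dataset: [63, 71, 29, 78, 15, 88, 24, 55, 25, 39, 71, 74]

73

Step 1: Identify the maximum value: max = 88
Step 2: Identify the minimum value: min = 15
Step 3: Range = max - min = 88 - 15 = 73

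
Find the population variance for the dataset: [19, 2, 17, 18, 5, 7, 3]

48.6939

Step 1: Compute the mean: (19 + 2 + 17 + 18 + 5 + 7 + 3) / 7 = 10.1429
Step 2: Compute squared deviations from the mean:
  (19 - 10.1429)^2 = 78.449
  (2 - 10.1429)^2 = 66.3061
  (17 - 10.1429)^2 = 47.0204
  (18 - 10.1429)^2 = 61.7347
  (5 - 10.1429)^2 = 26.449
  (7 - 10.1429)^2 = 9.8776
  (3 - 10.1429)^2 = 51.0204
Step 3: Sum of squared deviations = 340.8571
Step 4: Population variance = 340.8571 / 7 = 48.6939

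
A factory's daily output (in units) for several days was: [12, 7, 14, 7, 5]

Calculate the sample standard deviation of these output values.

3.8079

Step 1: Compute the mean: 9
Step 2: Sum of squared deviations from the mean: 58
Step 3: Sample variance = 58 / 4 = 14.5
Step 4: Standard deviation = sqrt(14.5) = 3.8079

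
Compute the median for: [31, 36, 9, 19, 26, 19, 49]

26

Step 1: Sort the data in ascending order: [9, 19, 19, 26, 31, 36, 49]
Step 2: The number of values is n = 7.
Step 3: Since n is odd, the median is the middle value at position 4: 26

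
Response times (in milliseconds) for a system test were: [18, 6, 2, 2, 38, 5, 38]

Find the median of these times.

6

Step 1: Sort the data in ascending order: [2, 2, 5, 6, 18, 38, 38]
Step 2: The number of values is n = 7.
Step 3: Since n is odd, the median is the middle value at position 4: 6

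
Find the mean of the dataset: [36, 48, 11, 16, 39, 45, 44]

34.1429

Step 1: Sum all values: 36 + 48 + 11 + 16 + 39 + 45 + 44 = 239
Step 2: Count the number of values: n = 7
Step 3: Mean = sum / n = 239 / 7 = 34.1429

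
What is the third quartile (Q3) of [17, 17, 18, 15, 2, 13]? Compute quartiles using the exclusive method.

17.25

Step 1: Sort the data: [2, 13, 15, 17, 17, 18]
Step 2: n = 6
Step 3: Using the exclusive quartile method:
  Q1 = 10.25
  Q2 (median) = 16
  Q3 = 17.25
  IQR = Q3 - Q1 = 17.25 - 10.25 = 7
Step 4: Q3 = 17.25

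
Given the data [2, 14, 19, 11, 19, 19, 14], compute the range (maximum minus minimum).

17

Step 1: Identify the maximum value: max = 19
Step 2: Identify the minimum value: min = 2
Step 3: Range = max - min = 19 - 2 = 17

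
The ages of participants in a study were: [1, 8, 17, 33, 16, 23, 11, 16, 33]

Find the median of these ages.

16

Step 1: Sort the data in ascending order: [1, 8, 11, 16, 16, 17, 23, 33, 33]
Step 2: The number of values is n = 9.
Step 3: Since n is odd, the median is the middle value at position 5: 16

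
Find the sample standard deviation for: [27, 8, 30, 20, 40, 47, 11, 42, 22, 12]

13.7715

Step 1: Compute the mean: 25.9
Step 2: Sum of squared deviations from the mean: 1706.9
Step 3: Sample variance = 1706.9 / 9 = 189.6556
Step 4: Standard deviation = sqrt(189.6556) = 13.7715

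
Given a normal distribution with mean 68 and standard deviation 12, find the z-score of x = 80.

1

Step 1: Recall the z-score formula: z = (x - mu) / sigma
Step 2: Substitute values: z = (80 - 68) / 12
Step 3: z = 12 / 12 = 1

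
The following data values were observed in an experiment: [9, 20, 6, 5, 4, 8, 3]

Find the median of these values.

6

Step 1: Sort the data in ascending order: [3, 4, 5, 6, 8, 9, 20]
Step 2: The number of values is n = 7.
Step 3: Since n is odd, the median is the middle value at position 4: 6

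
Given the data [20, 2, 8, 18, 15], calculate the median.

15

Step 1: Sort the data in ascending order: [2, 8, 15, 18, 20]
Step 2: The number of values is n = 5.
Step 3: Since n is odd, the median is the middle value at position 3: 15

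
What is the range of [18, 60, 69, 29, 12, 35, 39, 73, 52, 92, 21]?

80

Step 1: Identify the maximum value: max = 92
Step 2: Identify the minimum value: min = 12
Step 3: Range = max - min = 92 - 12 = 80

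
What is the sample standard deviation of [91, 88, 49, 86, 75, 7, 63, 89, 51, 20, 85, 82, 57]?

27.2637

Step 1: Compute the mean: 64.8462
Step 2: Sum of squared deviations from the mean: 8919.6923
Step 3: Sample variance = 8919.6923 / 12 = 743.3077
Step 4: Standard deviation = sqrt(743.3077) = 27.2637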